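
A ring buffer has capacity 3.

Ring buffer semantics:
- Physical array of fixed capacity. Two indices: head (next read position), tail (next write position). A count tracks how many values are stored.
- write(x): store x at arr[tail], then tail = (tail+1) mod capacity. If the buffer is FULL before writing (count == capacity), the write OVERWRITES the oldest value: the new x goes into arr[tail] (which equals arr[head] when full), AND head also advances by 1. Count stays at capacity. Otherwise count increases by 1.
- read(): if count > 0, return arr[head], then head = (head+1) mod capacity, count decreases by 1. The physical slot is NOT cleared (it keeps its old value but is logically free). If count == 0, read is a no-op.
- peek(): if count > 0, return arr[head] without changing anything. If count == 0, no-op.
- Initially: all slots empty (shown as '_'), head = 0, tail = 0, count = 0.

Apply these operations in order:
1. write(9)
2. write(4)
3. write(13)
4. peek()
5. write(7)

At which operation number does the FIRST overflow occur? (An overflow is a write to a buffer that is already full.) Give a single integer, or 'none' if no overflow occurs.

Answer: 5

Derivation:
After op 1 (write(9)): arr=[9 _ _] head=0 tail=1 count=1
After op 2 (write(4)): arr=[9 4 _] head=0 tail=2 count=2
After op 3 (write(13)): arr=[9 4 13] head=0 tail=0 count=3
After op 4 (peek()): arr=[9 4 13] head=0 tail=0 count=3
After op 5 (write(7)): arr=[7 4 13] head=1 tail=1 count=3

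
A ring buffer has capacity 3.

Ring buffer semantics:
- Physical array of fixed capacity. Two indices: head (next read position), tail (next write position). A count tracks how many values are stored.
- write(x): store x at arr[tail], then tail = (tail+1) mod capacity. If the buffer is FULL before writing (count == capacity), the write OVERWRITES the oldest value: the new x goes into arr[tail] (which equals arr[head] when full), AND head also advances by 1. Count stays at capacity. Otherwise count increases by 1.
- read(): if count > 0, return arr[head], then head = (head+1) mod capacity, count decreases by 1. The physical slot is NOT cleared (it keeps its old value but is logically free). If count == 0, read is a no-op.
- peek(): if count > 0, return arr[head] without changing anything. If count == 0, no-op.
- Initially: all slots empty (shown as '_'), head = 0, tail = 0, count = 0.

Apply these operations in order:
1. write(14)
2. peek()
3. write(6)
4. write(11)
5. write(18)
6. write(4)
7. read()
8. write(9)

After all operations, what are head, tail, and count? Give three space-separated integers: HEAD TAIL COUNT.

After op 1 (write(14)): arr=[14 _ _] head=0 tail=1 count=1
After op 2 (peek()): arr=[14 _ _] head=0 tail=1 count=1
After op 3 (write(6)): arr=[14 6 _] head=0 tail=2 count=2
After op 4 (write(11)): arr=[14 6 11] head=0 tail=0 count=3
After op 5 (write(18)): arr=[18 6 11] head=1 tail=1 count=3
After op 6 (write(4)): arr=[18 4 11] head=2 tail=2 count=3
After op 7 (read()): arr=[18 4 11] head=0 tail=2 count=2
After op 8 (write(9)): arr=[18 4 9] head=0 tail=0 count=3

Answer: 0 0 3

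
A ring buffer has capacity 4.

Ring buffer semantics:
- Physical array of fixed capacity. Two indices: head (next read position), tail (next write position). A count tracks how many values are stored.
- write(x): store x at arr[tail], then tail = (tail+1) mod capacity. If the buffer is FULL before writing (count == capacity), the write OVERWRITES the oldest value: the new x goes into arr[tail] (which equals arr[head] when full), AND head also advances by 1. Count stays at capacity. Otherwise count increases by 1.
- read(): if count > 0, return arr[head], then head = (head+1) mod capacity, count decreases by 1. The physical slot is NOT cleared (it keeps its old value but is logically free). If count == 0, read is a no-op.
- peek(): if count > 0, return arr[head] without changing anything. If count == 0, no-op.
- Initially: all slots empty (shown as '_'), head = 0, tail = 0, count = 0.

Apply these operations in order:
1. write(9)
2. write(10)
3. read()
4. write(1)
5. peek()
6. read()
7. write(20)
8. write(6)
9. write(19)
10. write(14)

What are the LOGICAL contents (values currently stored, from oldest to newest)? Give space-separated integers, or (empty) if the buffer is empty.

Answer: 20 6 19 14

Derivation:
After op 1 (write(9)): arr=[9 _ _ _] head=0 tail=1 count=1
After op 2 (write(10)): arr=[9 10 _ _] head=0 tail=2 count=2
After op 3 (read()): arr=[9 10 _ _] head=1 tail=2 count=1
After op 4 (write(1)): arr=[9 10 1 _] head=1 tail=3 count=2
After op 5 (peek()): arr=[9 10 1 _] head=1 tail=3 count=2
After op 6 (read()): arr=[9 10 1 _] head=2 tail=3 count=1
After op 7 (write(20)): arr=[9 10 1 20] head=2 tail=0 count=2
After op 8 (write(6)): arr=[6 10 1 20] head=2 tail=1 count=3
After op 9 (write(19)): arr=[6 19 1 20] head=2 tail=2 count=4
After op 10 (write(14)): arr=[6 19 14 20] head=3 tail=3 count=4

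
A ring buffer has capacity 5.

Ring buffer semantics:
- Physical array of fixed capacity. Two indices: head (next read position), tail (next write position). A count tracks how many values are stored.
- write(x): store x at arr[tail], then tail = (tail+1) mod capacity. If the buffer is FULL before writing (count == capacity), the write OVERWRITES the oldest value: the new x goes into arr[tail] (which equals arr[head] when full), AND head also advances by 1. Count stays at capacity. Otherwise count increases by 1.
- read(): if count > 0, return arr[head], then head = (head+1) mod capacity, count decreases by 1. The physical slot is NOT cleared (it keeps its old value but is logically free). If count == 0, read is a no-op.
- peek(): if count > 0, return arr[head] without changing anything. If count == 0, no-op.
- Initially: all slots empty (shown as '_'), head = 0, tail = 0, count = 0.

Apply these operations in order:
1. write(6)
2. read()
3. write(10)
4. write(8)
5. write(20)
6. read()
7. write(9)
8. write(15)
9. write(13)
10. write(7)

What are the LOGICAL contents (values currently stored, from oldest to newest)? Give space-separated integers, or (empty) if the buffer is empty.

Answer: 20 9 15 13 7

Derivation:
After op 1 (write(6)): arr=[6 _ _ _ _] head=0 tail=1 count=1
After op 2 (read()): arr=[6 _ _ _ _] head=1 tail=1 count=0
After op 3 (write(10)): arr=[6 10 _ _ _] head=1 tail=2 count=1
After op 4 (write(8)): arr=[6 10 8 _ _] head=1 tail=3 count=2
After op 5 (write(20)): arr=[6 10 8 20 _] head=1 tail=4 count=3
After op 6 (read()): arr=[6 10 8 20 _] head=2 tail=4 count=2
After op 7 (write(9)): arr=[6 10 8 20 9] head=2 tail=0 count=3
After op 8 (write(15)): arr=[15 10 8 20 9] head=2 tail=1 count=4
After op 9 (write(13)): arr=[15 13 8 20 9] head=2 tail=2 count=5
After op 10 (write(7)): arr=[15 13 7 20 9] head=3 tail=3 count=5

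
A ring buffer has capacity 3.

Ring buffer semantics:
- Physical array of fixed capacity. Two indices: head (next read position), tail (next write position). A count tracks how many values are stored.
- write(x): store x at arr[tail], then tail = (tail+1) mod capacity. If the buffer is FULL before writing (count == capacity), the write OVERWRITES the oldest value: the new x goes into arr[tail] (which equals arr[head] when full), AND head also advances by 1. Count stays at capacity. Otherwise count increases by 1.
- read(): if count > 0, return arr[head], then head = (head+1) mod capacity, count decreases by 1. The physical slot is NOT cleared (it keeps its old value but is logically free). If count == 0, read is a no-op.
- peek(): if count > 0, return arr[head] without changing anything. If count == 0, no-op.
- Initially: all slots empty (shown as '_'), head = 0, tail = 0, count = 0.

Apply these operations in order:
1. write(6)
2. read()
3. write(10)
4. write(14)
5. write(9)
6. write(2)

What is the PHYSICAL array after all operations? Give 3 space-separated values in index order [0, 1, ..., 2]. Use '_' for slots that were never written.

Answer: 9 2 14

Derivation:
After op 1 (write(6)): arr=[6 _ _] head=0 tail=1 count=1
After op 2 (read()): arr=[6 _ _] head=1 tail=1 count=0
After op 3 (write(10)): arr=[6 10 _] head=1 tail=2 count=1
After op 4 (write(14)): arr=[6 10 14] head=1 tail=0 count=2
After op 5 (write(9)): arr=[9 10 14] head=1 tail=1 count=3
After op 6 (write(2)): arr=[9 2 14] head=2 tail=2 count=3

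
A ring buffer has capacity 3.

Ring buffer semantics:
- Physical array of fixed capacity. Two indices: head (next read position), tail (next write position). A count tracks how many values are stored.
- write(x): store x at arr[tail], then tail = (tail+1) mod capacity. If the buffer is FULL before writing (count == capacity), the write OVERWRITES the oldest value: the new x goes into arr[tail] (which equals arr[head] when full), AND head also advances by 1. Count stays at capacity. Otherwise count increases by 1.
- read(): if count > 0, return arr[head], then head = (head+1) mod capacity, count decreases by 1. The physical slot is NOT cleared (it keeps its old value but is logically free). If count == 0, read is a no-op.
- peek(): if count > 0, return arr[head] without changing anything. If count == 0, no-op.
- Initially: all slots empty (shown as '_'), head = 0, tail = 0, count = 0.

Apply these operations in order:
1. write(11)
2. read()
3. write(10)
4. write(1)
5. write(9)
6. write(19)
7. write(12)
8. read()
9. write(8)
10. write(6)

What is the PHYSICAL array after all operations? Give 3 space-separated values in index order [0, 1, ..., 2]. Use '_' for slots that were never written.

After op 1 (write(11)): arr=[11 _ _] head=0 tail=1 count=1
After op 2 (read()): arr=[11 _ _] head=1 tail=1 count=0
After op 3 (write(10)): arr=[11 10 _] head=1 tail=2 count=1
After op 4 (write(1)): arr=[11 10 1] head=1 tail=0 count=2
After op 5 (write(9)): arr=[9 10 1] head=1 tail=1 count=3
After op 6 (write(19)): arr=[9 19 1] head=2 tail=2 count=3
After op 7 (write(12)): arr=[9 19 12] head=0 tail=0 count=3
After op 8 (read()): arr=[9 19 12] head=1 tail=0 count=2
After op 9 (write(8)): arr=[8 19 12] head=1 tail=1 count=3
After op 10 (write(6)): arr=[8 6 12] head=2 tail=2 count=3

Answer: 8 6 12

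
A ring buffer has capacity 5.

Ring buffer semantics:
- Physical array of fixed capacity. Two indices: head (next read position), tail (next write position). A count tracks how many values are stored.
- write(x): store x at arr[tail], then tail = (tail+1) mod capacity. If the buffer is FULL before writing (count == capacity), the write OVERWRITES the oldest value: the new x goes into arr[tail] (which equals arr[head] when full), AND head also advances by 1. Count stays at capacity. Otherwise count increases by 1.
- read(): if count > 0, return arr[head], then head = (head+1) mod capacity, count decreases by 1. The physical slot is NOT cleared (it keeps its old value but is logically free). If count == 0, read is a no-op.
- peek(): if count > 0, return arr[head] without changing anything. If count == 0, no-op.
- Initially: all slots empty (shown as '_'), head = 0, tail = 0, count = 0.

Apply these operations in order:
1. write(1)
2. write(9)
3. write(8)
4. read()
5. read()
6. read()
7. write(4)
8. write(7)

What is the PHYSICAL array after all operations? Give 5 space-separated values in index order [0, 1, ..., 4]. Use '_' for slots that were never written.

After op 1 (write(1)): arr=[1 _ _ _ _] head=0 tail=1 count=1
After op 2 (write(9)): arr=[1 9 _ _ _] head=0 tail=2 count=2
After op 3 (write(8)): arr=[1 9 8 _ _] head=0 tail=3 count=3
After op 4 (read()): arr=[1 9 8 _ _] head=1 tail=3 count=2
After op 5 (read()): arr=[1 9 8 _ _] head=2 tail=3 count=1
After op 6 (read()): arr=[1 9 8 _ _] head=3 tail=3 count=0
After op 7 (write(4)): arr=[1 9 8 4 _] head=3 tail=4 count=1
After op 8 (write(7)): arr=[1 9 8 4 7] head=3 tail=0 count=2

Answer: 1 9 8 4 7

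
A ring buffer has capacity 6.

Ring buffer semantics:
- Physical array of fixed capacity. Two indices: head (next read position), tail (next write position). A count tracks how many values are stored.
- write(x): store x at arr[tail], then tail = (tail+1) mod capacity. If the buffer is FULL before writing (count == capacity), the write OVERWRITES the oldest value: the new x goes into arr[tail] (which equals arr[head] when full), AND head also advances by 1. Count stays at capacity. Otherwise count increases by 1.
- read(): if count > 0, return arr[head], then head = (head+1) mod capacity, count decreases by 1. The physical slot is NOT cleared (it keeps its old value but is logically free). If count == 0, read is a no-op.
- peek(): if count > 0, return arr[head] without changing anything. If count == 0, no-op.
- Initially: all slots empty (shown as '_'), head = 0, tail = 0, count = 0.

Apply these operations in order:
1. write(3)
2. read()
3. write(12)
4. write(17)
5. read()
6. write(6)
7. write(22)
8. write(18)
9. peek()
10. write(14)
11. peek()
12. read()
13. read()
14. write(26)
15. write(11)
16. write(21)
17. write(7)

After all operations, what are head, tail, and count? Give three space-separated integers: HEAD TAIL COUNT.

Answer: 5 5 6

Derivation:
After op 1 (write(3)): arr=[3 _ _ _ _ _] head=0 tail=1 count=1
After op 2 (read()): arr=[3 _ _ _ _ _] head=1 tail=1 count=0
After op 3 (write(12)): arr=[3 12 _ _ _ _] head=1 tail=2 count=1
After op 4 (write(17)): arr=[3 12 17 _ _ _] head=1 tail=3 count=2
After op 5 (read()): arr=[3 12 17 _ _ _] head=2 tail=3 count=1
After op 6 (write(6)): arr=[3 12 17 6 _ _] head=2 tail=4 count=2
After op 7 (write(22)): arr=[3 12 17 6 22 _] head=2 tail=5 count=3
After op 8 (write(18)): arr=[3 12 17 6 22 18] head=2 tail=0 count=4
After op 9 (peek()): arr=[3 12 17 6 22 18] head=2 tail=0 count=4
After op 10 (write(14)): arr=[14 12 17 6 22 18] head=2 tail=1 count=5
After op 11 (peek()): arr=[14 12 17 6 22 18] head=2 tail=1 count=5
After op 12 (read()): arr=[14 12 17 6 22 18] head=3 tail=1 count=4
After op 13 (read()): arr=[14 12 17 6 22 18] head=4 tail=1 count=3
After op 14 (write(26)): arr=[14 26 17 6 22 18] head=4 tail=2 count=4
After op 15 (write(11)): arr=[14 26 11 6 22 18] head=4 tail=3 count=5
After op 16 (write(21)): arr=[14 26 11 21 22 18] head=4 tail=4 count=6
After op 17 (write(7)): arr=[14 26 11 21 7 18] head=5 tail=5 count=6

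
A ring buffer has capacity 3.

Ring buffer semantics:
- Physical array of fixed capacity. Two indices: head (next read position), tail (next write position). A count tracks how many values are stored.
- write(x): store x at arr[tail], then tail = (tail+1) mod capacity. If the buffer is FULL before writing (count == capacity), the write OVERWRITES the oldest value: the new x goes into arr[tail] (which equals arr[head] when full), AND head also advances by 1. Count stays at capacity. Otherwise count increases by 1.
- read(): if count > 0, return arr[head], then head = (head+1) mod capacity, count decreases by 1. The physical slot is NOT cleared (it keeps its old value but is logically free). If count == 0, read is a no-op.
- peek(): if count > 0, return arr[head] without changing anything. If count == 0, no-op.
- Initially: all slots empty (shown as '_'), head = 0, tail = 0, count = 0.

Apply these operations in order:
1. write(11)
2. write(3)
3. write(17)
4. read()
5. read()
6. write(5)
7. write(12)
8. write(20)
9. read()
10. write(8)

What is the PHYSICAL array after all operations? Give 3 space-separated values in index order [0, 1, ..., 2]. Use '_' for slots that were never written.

Answer: 8 12 20

Derivation:
After op 1 (write(11)): arr=[11 _ _] head=0 tail=1 count=1
After op 2 (write(3)): arr=[11 3 _] head=0 tail=2 count=2
After op 3 (write(17)): arr=[11 3 17] head=0 tail=0 count=3
After op 4 (read()): arr=[11 3 17] head=1 tail=0 count=2
After op 5 (read()): arr=[11 3 17] head=2 tail=0 count=1
After op 6 (write(5)): arr=[5 3 17] head=2 tail=1 count=2
After op 7 (write(12)): arr=[5 12 17] head=2 tail=2 count=3
After op 8 (write(20)): arr=[5 12 20] head=0 tail=0 count=3
After op 9 (read()): arr=[5 12 20] head=1 tail=0 count=2
After op 10 (write(8)): arr=[8 12 20] head=1 tail=1 count=3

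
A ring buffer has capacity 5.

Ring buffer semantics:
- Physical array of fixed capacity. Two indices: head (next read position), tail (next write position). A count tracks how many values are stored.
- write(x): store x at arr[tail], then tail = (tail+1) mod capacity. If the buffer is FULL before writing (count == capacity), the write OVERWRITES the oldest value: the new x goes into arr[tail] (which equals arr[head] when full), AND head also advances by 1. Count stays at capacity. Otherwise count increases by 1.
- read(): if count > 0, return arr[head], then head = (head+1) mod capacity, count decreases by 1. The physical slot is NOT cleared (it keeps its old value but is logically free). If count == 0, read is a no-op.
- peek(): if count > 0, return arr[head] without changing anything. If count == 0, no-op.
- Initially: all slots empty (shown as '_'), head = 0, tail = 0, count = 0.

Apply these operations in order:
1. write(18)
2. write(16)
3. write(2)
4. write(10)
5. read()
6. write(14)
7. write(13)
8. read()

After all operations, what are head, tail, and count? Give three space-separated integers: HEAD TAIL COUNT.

After op 1 (write(18)): arr=[18 _ _ _ _] head=0 tail=1 count=1
After op 2 (write(16)): arr=[18 16 _ _ _] head=0 tail=2 count=2
After op 3 (write(2)): arr=[18 16 2 _ _] head=0 tail=3 count=3
After op 4 (write(10)): arr=[18 16 2 10 _] head=0 tail=4 count=4
After op 5 (read()): arr=[18 16 2 10 _] head=1 tail=4 count=3
After op 6 (write(14)): arr=[18 16 2 10 14] head=1 tail=0 count=4
After op 7 (write(13)): arr=[13 16 2 10 14] head=1 tail=1 count=5
After op 8 (read()): arr=[13 16 2 10 14] head=2 tail=1 count=4

Answer: 2 1 4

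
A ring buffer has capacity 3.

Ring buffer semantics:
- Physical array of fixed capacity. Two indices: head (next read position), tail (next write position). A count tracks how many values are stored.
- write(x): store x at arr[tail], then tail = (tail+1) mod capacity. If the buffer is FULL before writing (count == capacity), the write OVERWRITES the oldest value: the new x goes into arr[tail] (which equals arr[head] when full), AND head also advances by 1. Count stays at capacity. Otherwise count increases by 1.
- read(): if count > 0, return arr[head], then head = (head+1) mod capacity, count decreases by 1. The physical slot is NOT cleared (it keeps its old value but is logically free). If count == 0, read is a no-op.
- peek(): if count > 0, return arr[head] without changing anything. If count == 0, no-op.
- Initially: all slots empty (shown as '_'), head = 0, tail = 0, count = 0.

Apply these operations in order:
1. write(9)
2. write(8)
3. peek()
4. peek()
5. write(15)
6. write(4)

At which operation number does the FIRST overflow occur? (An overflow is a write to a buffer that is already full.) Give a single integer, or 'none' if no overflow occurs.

Answer: 6

Derivation:
After op 1 (write(9)): arr=[9 _ _] head=0 tail=1 count=1
After op 2 (write(8)): arr=[9 8 _] head=0 tail=2 count=2
After op 3 (peek()): arr=[9 8 _] head=0 tail=2 count=2
After op 4 (peek()): arr=[9 8 _] head=0 tail=2 count=2
After op 5 (write(15)): arr=[9 8 15] head=0 tail=0 count=3
After op 6 (write(4)): arr=[4 8 15] head=1 tail=1 count=3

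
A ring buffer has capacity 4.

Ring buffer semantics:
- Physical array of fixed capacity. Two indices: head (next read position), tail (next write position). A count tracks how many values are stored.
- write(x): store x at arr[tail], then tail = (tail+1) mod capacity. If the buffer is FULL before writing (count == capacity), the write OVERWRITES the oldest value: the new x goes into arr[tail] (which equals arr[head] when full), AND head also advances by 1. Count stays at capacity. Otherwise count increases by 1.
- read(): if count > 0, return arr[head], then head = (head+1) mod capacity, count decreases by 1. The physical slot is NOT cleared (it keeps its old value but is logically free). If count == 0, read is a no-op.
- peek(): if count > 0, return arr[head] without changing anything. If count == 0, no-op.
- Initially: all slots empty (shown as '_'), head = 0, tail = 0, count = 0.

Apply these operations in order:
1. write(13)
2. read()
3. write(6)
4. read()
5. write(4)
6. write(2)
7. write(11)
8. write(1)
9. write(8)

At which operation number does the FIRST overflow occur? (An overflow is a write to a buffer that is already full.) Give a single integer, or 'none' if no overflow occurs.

Answer: 9

Derivation:
After op 1 (write(13)): arr=[13 _ _ _] head=0 tail=1 count=1
After op 2 (read()): arr=[13 _ _ _] head=1 tail=1 count=0
After op 3 (write(6)): arr=[13 6 _ _] head=1 tail=2 count=1
After op 4 (read()): arr=[13 6 _ _] head=2 tail=2 count=0
After op 5 (write(4)): arr=[13 6 4 _] head=2 tail=3 count=1
After op 6 (write(2)): arr=[13 6 4 2] head=2 tail=0 count=2
After op 7 (write(11)): arr=[11 6 4 2] head=2 tail=1 count=3
After op 8 (write(1)): arr=[11 1 4 2] head=2 tail=2 count=4
After op 9 (write(8)): arr=[11 1 8 2] head=3 tail=3 count=4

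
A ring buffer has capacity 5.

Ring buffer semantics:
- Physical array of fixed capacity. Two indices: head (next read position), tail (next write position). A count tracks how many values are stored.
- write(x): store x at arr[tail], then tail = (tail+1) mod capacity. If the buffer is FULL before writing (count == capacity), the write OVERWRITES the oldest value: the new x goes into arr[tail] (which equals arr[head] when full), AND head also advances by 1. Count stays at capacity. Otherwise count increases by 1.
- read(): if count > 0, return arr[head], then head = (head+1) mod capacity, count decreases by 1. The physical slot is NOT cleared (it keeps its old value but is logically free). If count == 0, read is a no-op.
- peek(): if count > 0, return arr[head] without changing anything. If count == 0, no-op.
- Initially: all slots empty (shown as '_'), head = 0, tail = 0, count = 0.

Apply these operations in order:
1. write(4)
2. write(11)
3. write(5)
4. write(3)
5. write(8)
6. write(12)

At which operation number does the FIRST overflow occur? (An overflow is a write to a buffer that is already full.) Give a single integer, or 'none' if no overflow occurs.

After op 1 (write(4)): arr=[4 _ _ _ _] head=0 tail=1 count=1
After op 2 (write(11)): arr=[4 11 _ _ _] head=0 tail=2 count=2
After op 3 (write(5)): arr=[4 11 5 _ _] head=0 tail=3 count=3
After op 4 (write(3)): arr=[4 11 5 3 _] head=0 tail=4 count=4
After op 5 (write(8)): arr=[4 11 5 3 8] head=0 tail=0 count=5
After op 6 (write(12)): arr=[12 11 5 3 8] head=1 tail=1 count=5

Answer: 6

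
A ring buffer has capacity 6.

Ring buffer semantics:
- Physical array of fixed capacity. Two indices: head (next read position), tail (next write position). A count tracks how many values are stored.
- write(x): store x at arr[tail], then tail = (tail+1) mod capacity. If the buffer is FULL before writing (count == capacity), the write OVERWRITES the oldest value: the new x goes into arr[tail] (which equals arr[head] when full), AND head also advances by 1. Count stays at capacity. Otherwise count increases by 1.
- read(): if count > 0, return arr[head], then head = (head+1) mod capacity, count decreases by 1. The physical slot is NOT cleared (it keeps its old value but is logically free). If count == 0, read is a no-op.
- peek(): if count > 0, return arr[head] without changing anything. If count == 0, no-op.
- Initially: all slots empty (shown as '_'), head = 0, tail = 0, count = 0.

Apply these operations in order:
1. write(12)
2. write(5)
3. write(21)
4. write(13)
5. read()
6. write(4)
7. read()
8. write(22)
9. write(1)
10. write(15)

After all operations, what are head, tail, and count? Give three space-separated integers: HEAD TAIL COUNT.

After op 1 (write(12)): arr=[12 _ _ _ _ _] head=0 tail=1 count=1
After op 2 (write(5)): arr=[12 5 _ _ _ _] head=0 tail=2 count=2
After op 3 (write(21)): arr=[12 5 21 _ _ _] head=0 tail=3 count=3
After op 4 (write(13)): arr=[12 5 21 13 _ _] head=0 tail=4 count=4
After op 5 (read()): arr=[12 5 21 13 _ _] head=1 tail=4 count=3
After op 6 (write(4)): arr=[12 5 21 13 4 _] head=1 tail=5 count=4
After op 7 (read()): arr=[12 5 21 13 4 _] head=2 tail=5 count=3
After op 8 (write(22)): arr=[12 5 21 13 4 22] head=2 tail=0 count=4
After op 9 (write(1)): arr=[1 5 21 13 4 22] head=2 tail=1 count=5
After op 10 (write(15)): arr=[1 15 21 13 4 22] head=2 tail=2 count=6

Answer: 2 2 6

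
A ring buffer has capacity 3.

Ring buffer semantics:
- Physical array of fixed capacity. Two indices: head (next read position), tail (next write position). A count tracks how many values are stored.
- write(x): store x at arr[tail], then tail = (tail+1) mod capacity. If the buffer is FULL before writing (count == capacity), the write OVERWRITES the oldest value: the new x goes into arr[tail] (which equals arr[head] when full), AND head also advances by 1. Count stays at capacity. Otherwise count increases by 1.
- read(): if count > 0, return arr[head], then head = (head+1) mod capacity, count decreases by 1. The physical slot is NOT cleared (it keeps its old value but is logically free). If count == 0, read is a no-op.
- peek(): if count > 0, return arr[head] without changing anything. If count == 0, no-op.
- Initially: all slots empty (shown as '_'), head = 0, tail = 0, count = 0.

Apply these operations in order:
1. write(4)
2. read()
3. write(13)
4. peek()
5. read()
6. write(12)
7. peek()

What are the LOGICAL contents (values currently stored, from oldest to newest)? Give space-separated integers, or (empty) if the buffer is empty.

After op 1 (write(4)): arr=[4 _ _] head=0 tail=1 count=1
After op 2 (read()): arr=[4 _ _] head=1 tail=1 count=0
After op 3 (write(13)): arr=[4 13 _] head=1 tail=2 count=1
After op 4 (peek()): arr=[4 13 _] head=1 tail=2 count=1
After op 5 (read()): arr=[4 13 _] head=2 tail=2 count=0
After op 6 (write(12)): arr=[4 13 12] head=2 tail=0 count=1
After op 7 (peek()): arr=[4 13 12] head=2 tail=0 count=1

Answer: 12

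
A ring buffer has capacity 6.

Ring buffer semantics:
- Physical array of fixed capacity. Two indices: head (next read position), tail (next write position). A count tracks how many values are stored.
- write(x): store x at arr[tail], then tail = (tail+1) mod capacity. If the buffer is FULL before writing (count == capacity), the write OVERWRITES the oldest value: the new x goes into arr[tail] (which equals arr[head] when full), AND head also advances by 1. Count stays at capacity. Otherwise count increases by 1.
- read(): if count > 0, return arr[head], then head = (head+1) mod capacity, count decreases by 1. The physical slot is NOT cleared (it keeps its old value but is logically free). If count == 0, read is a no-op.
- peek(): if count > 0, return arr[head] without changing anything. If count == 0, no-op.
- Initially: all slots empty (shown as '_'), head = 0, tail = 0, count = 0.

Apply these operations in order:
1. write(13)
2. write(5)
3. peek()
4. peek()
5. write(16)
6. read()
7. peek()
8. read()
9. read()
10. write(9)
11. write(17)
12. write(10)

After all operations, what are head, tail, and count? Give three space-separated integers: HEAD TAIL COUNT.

Answer: 3 0 3

Derivation:
After op 1 (write(13)): arr=[13 _ _ _ _ _] head=0 tail=1 count=1
After op 2 (write(5)): arr=[13 5 _ _ _ _] head=0 tail=2 count=2
After op 3 (peek()): arr=[13 5 _ _ _ _] head=0 tail=2 count=2
After op 4 (peek()): arr=[13 5 _ _ _ _] head=0 tail=2 count=2
After op 5 (write(16)): arr=[13 5 16 _ _ _] head=0 tail=3 count=3
After op 6 (read()): arr=[13 5 16 _ _ _] head=1 tail=3 count=2
After op 7 (peek()): arr=[13 5 16 _ _ _] head=1 tail=3 count=2
After op 8 (read()): arr=[13 5 16 _ _ _] head=2 tail=3 count=1
After op 9 (read()): arr=[13 5 16 _ _ _] head=3 tail=3 count=0
After op 10 (write(9)): arr=[13 5 16 9 _ _] head=3 tail=4 count=1
After op 11 (write(17)): arr=[13 5 16 9 17 _] head=3 tail=5 count=2
After op 12 (write(10)): arr=[13 5 16 9 17 10] head=3 tail=0 count=3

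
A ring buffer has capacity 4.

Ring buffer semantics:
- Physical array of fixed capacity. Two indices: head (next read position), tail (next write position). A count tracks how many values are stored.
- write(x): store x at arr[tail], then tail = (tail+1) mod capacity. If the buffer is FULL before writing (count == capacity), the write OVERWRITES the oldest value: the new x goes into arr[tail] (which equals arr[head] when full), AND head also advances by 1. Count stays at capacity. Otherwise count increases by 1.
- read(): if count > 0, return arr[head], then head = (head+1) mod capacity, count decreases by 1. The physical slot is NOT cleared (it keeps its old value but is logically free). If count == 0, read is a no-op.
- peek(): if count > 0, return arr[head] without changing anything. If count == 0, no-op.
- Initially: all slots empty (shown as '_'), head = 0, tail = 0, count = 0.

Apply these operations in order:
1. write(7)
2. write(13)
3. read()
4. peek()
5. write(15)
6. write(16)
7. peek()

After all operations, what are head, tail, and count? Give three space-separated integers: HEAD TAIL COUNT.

Answer: 1 0 3

Derivation:
After op 1 (write(7)): arr=[7 _ _ _] head=0 tail=1 count=1
After op 2 (write(13)): arr=[7 13 _ _] head=0 tail=2 count=2
After op 3 (read()): arr=[7 13 _ _] head=1 tail=2 count=1
After op 4 (peek()): arr=[7 13 _ _] head=1 tail=2 count=1
After op 5 (write(15)): arr=[7 13 15 _] head=1 tail=3 count=2
After op 6 (write(16)): arr=[7 13 15 16] head=1 tail=0 count=3
After op 7 (peek()): arr=[7 13 15 16] head=1 tail=0 count=3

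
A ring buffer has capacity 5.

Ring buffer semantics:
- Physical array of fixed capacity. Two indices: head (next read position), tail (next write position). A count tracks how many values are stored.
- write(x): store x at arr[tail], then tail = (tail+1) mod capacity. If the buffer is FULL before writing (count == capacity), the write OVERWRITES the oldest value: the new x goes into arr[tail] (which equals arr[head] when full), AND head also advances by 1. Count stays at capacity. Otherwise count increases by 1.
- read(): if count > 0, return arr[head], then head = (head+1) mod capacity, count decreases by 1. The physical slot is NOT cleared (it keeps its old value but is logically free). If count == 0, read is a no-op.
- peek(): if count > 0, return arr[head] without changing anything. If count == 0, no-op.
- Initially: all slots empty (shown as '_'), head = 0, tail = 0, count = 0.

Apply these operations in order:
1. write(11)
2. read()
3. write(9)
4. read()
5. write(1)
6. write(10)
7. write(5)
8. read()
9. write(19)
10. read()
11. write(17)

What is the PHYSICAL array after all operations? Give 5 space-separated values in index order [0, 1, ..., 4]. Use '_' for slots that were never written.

Answer: 19 17 1 10 5

Derivation:
After op 1 (write(11)): arr=[11 _ _ _ _] head=0 tail=1 count=1
After op 2 (read()): arr=[11 _ _ _ _] head=1 tail=1 count=0
After op 3 (write(9)): arr=[11 9 _ _ _] head=1 tail=2 count=1
After op 4 (read()): arr=[11 9 _ _ _] head=2 tail=2 count=0
After op 5 (write(1)): arr=[11 9 1 _ _] head=2 tail=3 count=1
After op 6 (write(10)): arr=[11 9 1 10 _] head=2 tail=4 count=2
After op 7 (write(5)): arr=[11 9 1 10 5] head=2 tail=0 count=3
After op 8 (read()): arr=[11 9 1 10 5] head=3 tail=0 count=2
After op 9 (write(19)): arr=[19 9 1 10 5] head=3 tail=1 count=3
After op 10 (read()): arr=[19 9 1 10 5] head=4 tail=1 count=2
After op 11 (write(17)): arr=[19 17 1 10 5] head=4 tail=2 count=3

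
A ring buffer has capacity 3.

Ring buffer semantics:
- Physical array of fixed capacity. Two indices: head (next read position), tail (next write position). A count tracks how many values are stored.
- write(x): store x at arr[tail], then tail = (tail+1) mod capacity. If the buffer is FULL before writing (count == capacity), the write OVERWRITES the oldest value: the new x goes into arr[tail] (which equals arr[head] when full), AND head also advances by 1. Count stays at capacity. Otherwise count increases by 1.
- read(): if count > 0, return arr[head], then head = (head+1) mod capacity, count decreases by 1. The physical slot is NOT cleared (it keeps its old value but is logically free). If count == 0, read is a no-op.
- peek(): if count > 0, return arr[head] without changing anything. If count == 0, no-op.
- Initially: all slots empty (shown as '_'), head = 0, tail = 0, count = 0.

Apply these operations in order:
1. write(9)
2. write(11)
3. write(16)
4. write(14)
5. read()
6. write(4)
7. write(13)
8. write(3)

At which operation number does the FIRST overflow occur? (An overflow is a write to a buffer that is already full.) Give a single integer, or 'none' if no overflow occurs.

Answer: 4

Derivation:
After op 1 (write(9)): arr=[9 _ _] head=0 tail=1 count=1
After op 2 (write(11)): arr=[9 11 _] head=0 tail=2 count=2
After op 3 (write(16)): arr=[9 11 16] head=0 tail=0 count=3
After op 4 (write(14)): arr=[14 11 16] head=1 tail=1 count=3
After op 5 (read()): arr=[14 11 16] head=2 tail=1 count=2
After op 6 (write(4)): arr=[14 4 16] head=2 tail=2 count=3
After op 7 (write(13)): arr=[14 4 13] head=0 tail=0 count=3
After op 8 (write(3)): arr=[3 4 13] head=1 tail=1 count=3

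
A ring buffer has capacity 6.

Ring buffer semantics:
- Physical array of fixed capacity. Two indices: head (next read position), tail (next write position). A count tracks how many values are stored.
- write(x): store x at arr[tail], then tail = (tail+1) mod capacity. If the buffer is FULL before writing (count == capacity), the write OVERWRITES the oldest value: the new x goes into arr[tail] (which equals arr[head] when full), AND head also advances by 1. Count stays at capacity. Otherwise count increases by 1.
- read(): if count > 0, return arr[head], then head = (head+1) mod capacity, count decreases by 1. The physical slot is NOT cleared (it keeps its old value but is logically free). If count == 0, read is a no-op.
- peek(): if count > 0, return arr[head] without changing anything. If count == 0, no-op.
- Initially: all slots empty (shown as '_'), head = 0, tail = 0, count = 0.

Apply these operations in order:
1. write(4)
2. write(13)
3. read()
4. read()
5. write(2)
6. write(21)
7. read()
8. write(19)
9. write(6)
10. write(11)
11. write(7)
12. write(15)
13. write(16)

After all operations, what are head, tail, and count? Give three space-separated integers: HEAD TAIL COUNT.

After op 1 (write(4)): arr=[4 _ _ _ _ _] head=0 tail=1 count=1
After op 2 (write(13)): arr=[4 13 _ _ _ _] head=0 tail=2 count=2
After op 3 (read()): arr=[4 13 _ _ _ _] head=1 tail=2 count=1
After op 4 (read()): arr=[4 13 _ _ _ _] head=2 tail=2 count=0
After op 5 (write(2)): arr=[4 13 2 _ _ _] head=2 tail=3 count=1
After op 6 (write(21)): arr=[4 13 2 21 _ _] head=2 tail=4 count=2
After op 7 (read()): arr=[4 13 2 21 _ _] head=3 tail=4 count=1
After op 8 (write(19)): arr=[4 13 2 21 19 _] head=3 tail=5 count=2
After op 9 (write(6)): arr=[4 13 2 21 19 6] head=3 tail=0 count=3
After op 10 (write(11)): arr=[11 13 2 21 19 6] head=3 tail=1 count=4
After op 11 (write(7)): arr=[11 7 2 21 19 6] head=3 tail=2 count=5
After op 12 (write(15)): arr=[11 7 15 21 19 6] head=3 tail=3 count=6
After op 13 (write(16)): arr=[11 7 15 16 19 6] head=4 tail=4 count=6

Answer: 4 4 6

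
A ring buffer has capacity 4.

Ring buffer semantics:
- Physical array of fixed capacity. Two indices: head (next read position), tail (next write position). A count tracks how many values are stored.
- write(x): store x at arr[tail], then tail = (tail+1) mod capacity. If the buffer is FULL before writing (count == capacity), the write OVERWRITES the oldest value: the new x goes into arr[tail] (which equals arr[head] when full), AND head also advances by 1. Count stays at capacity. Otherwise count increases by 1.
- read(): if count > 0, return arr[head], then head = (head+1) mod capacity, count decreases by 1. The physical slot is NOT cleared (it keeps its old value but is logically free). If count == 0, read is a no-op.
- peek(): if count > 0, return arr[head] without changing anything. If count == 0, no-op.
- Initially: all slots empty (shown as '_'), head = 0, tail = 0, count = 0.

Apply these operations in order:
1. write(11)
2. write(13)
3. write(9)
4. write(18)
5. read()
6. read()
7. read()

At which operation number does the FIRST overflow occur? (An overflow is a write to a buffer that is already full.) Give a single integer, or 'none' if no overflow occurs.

After op 1 (write(11)): arr=[11 _ _ _] head=0 tail=1 count=1
After op 2 (write(13)): arr=[11 13 _ _] head=0 tail=2 count=2
After op 3 (write(9)): arr=[11 13 9 _] head=0 tail=3 count=3
After op 4 (write(18)): arr=[11 13 9 18] head=0 tail=0 count=4
After op 5 (read()): arr=[11 13 9 18] head=1 tail=0 count=3
After op 6 (read()): arr=[11 13 9 18] head=2 tail=0 count=2
After op 7 (read()): arr=[11 13 9 18] head=3 tail=0 count=1

Answer: none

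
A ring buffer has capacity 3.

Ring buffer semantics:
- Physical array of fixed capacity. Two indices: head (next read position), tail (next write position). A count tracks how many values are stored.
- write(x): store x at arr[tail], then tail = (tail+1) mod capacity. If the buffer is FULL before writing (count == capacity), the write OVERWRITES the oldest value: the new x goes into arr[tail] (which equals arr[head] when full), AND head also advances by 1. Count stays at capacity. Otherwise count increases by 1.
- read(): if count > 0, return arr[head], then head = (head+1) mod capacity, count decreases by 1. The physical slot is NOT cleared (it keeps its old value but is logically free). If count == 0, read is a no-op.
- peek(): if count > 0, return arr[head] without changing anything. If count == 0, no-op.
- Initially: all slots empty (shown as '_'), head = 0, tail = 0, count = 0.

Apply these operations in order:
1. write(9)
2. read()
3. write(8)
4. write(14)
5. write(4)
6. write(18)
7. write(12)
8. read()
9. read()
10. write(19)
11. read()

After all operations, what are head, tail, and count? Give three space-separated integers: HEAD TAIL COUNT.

After op 1 (write(9)): arr=[9 _ _] head=0 tail=1 count=1
After op 2 (read()): arr=[9 _ _] head=1 tail=1 count=0
After op 3 (write(8)): arr=[9 8 _] head=1 tail=2 count=1
After op 4 (write(14)): arr=[9 8 14] head=1 tail=0 count=2
After op 5 (write(4)): arr=[4 8 14] head=1 tail=1 count=3
After op 6 (write(18)): arr=[4 18 14] head=2 tail=2 count=3
After op 7 (write(12)): arr=[4 18 12] head=0 tail=0 count=3
After op 8 (read()): arr=[4 18 12] head=1 tail=0 count=2
After op 9 (read()): arr=[4 18 12] head=2 tail=0 count=1
After op 10 (write(19)): arr=[19 18 12] head=2 tail=1 count=2
After op 11 (read()): arr=[19 18 12] head=0 tail=1 count=1

Answer: 0 1 1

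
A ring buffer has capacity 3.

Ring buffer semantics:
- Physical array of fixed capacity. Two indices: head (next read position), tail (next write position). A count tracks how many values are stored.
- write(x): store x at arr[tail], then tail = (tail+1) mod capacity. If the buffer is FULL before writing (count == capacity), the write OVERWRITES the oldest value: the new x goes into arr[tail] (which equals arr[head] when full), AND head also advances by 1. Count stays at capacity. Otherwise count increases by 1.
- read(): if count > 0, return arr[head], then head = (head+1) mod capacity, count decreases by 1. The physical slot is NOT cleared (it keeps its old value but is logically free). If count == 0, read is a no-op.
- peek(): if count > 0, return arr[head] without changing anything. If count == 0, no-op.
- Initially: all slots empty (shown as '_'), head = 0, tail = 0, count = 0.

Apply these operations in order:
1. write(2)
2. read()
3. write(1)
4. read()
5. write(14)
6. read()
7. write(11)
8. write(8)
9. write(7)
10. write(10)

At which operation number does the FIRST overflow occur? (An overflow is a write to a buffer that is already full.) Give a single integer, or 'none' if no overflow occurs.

Answer: 10

Derivation:
After op 1 (write(2)): arr=[2 _ _] head=0 tail=1 count=1
After op 2 (read()): arr=[2 _ _] head=1 tail=1 count=0
After op 3 (write(1)): arr=[2 1 _] head=1 tail=2 count=1
After op 4 (read()): arr=[2 1 _] head=2 tail=2 count=0
After op 5 (write(14)): arr=[2 1 14] head=2 tail=0 count=1
After op 6 (read()): arr=[2 1 14] head=0 tail=0 count=0
After op 7 (write(11)): arr=[11 1 14] head=0 tail=1 count=1
After op 8 (write(8)): arr=[11 8 14] head=0 tail=2 count=2
After op 9 (write(7)): arr=[11 8 7] head=0 tail=0 count=3
After op 10 (write(10)): arr=[10 8 7] head=1 tail=1 count=3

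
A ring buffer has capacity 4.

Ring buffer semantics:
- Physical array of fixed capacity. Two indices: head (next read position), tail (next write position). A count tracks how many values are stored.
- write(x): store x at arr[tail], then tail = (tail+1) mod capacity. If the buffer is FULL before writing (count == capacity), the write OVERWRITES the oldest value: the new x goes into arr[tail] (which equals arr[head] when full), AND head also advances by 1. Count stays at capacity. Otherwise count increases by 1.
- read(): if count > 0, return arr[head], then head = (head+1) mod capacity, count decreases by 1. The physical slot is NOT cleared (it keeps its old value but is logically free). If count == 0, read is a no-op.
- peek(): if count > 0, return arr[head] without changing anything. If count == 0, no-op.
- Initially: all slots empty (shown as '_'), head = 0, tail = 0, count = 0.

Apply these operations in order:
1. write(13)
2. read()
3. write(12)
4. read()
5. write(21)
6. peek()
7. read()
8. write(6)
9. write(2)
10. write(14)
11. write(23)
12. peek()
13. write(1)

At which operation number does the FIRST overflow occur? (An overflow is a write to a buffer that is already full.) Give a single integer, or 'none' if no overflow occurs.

Answer: 13

Derivation:
After op 1 (write(13)): arr=[13 _ _ _] head=0 tail=1 count=1
After op 2 (read()): arr=[13 _ _ _] head=1 tail=1 count=0
After op 3 (write(12)): arr=[13 12 _ _] head=1 tail=2 count=1
After op 4 (read()): arr=[13 12 _ _] head=2 tail=2 count=0
After op 5 (write(21)): arr=[13 12 21 _] head=2 tail=3 count=1
After op 6 (peek()): arr=[13 12 21 _] head=2 tail=3 count=1
After op 7 (read()): arr=[13 12 21 _] head=3 tail=3 count=0
After op 8 (write(6)): arr=[13 12 21 6] head=3 tail=0 count=1
After op 9 (write(2)): arr=[2 12 21 6] head=3 tail=1 count=2
After op 10 (write(14)): arr=[2 14 21 6] head=3 tail=2 count=3
After op 11 (write(23)): arr=[2 14 23 6] head=3 tail=3 count=4
After op 12 (peek()): arr=[2 14 23 6] head=3 tail=3 count=4
After op 13 (write(1)): arr=[2 14 23 1] head=0 tail=0 count=4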